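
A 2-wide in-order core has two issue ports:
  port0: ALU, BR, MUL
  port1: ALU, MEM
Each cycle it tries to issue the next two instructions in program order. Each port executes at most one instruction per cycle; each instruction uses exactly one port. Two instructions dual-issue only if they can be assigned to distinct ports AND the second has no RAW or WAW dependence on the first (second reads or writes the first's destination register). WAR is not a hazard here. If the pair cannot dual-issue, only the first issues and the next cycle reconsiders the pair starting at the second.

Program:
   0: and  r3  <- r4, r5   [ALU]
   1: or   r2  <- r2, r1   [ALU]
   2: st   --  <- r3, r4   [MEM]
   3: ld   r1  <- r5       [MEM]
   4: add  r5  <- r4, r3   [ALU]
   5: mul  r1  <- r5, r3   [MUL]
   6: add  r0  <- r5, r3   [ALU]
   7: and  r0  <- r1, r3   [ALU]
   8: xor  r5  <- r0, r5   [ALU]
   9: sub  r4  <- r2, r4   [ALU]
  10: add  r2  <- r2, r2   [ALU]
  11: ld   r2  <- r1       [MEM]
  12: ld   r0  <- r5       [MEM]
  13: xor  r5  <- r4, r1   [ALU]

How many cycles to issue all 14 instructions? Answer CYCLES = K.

  cy0 -> i0/i1 (and;or) dual
  cy1 -> i2 (st) no-port MEM/MEM
  cy2 -> i3/i4 (ld;add) dual
  cy3 -> i5/i6 (mul;add) dual
  cy4 -> i7 (and) RAW r0
  cy5 -> i8/i9 (xor;sub) dual
  cy6 -> i10 (add) WAW r2
  cy7 -> i11 (ld) no-port MEM/MEM
  cy8 -> i12/i13 (ld;xor) dual

CYCLES = 9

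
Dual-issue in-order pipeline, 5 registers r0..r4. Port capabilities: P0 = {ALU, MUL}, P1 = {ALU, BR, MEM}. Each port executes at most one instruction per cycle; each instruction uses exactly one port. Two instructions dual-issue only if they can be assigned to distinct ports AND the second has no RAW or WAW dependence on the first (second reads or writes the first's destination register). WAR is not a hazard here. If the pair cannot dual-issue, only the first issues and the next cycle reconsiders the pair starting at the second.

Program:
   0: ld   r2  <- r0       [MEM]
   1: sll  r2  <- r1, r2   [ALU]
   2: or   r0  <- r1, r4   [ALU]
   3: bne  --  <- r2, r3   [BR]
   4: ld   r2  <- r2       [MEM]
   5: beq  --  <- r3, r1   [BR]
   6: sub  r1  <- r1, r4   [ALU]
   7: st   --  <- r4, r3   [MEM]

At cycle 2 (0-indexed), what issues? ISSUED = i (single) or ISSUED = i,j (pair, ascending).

ISSUED = 3

t=0 i0:ld.MEM ; RAW+WAW r2
t=1 i1&i2:sll.ALU+or.ALU ; pair
t=2 i3:bne.BR ; no-port BR/MEM
t=3 i4:ld.MEM ; no-port MEM/BR
t=4 i5&i6:beq.BR+sub.ALU ; pair
t=5 i7:st.MEM ; tail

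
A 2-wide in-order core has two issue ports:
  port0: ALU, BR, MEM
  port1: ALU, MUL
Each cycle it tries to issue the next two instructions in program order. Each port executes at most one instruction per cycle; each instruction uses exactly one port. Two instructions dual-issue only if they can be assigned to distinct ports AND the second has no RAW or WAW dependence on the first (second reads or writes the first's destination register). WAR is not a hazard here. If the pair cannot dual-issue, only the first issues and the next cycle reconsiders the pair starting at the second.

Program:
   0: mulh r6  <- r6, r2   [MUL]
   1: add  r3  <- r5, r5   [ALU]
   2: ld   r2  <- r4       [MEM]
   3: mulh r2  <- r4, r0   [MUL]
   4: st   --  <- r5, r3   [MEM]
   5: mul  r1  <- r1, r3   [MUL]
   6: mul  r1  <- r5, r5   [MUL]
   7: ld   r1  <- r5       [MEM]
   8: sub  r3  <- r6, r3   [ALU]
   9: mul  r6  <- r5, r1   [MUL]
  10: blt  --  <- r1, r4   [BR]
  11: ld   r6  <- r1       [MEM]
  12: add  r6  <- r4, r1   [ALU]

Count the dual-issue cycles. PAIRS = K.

  cy0 -> i0&i1 (mulh.MUL add.ALU) 2-wide
  cy1 -> i2 (ld.MEM) WAW r2
  cy2 -> i3&i4 (mulh.MUL st.MEM) 2-wide
  cy3 -> i5 (mul.MUL) no-port MUL/MUL
  cy4 -> i6 (mul.MUL) WAW r1
  cy5 -> i7&i8 (ld.MEM sub.ALU) 2-wide
  cy6 -> i9&i10 (mul.MUL blt.BR) 2-wide
  cy7 -> i11 (ld.MEM) WAW r6
  cy8 -> i12 (add.ALU) tail

PAIRS = 4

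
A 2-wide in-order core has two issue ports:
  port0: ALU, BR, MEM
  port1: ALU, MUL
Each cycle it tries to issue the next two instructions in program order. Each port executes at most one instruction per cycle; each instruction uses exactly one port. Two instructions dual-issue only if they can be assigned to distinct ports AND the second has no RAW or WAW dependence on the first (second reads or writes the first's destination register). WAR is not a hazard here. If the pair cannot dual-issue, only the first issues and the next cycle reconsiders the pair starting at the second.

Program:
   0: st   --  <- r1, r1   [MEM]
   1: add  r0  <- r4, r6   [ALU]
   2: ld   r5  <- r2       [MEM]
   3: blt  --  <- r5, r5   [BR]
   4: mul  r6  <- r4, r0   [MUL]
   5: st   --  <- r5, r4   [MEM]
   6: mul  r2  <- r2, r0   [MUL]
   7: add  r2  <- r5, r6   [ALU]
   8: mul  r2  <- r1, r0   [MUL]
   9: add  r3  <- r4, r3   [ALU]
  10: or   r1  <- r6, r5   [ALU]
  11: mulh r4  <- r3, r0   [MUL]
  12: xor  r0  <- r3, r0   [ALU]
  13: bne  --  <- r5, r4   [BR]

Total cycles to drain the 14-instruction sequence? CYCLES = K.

CYCLES = 8

  cy0 -> i0+i1 (st add) dual
  cy1 -> i2 (ld) no-port MEM/BR
  cy2 -> i3+i4 (blt mul) dual
  cy3 -> i5+i6 (st mul) dual
  cy4 -> i7 (add) WAW r2
  cy5 -> i8+i9 (mul add) dual
  cy6 -> i10+i11 (or mulh) dual
  cy7 -> i12+i13 (xor bne) dual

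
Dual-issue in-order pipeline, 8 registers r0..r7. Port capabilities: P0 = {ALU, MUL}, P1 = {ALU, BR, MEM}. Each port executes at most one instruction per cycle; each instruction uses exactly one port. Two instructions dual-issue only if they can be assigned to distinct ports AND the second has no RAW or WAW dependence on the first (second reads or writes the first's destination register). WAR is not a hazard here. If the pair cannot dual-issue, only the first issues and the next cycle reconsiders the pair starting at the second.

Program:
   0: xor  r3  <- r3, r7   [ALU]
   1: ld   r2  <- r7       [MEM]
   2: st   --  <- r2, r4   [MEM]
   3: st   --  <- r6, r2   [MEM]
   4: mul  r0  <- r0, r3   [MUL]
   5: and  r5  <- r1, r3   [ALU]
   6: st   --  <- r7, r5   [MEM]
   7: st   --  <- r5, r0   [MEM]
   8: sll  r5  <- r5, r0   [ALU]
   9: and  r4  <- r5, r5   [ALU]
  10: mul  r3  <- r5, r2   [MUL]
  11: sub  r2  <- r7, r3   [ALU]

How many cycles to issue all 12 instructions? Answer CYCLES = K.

  cy0 -> i0/i1 (xor+ld) dual
  cy1 -> i2 (st) no-port MEM/MEM
  cy2 -> i3/i4 (st+mul) dual
  cy3 -> i5 (and) RAW r5
  cy4 -> i6 (st) no-port MEM/MEM
  cy5 -> i7/i8 (st+sll) dual
  cy6 -> i9/i10 (and+mul) dual
  cy7 -> i11 (sub) tail

CYCLES = 8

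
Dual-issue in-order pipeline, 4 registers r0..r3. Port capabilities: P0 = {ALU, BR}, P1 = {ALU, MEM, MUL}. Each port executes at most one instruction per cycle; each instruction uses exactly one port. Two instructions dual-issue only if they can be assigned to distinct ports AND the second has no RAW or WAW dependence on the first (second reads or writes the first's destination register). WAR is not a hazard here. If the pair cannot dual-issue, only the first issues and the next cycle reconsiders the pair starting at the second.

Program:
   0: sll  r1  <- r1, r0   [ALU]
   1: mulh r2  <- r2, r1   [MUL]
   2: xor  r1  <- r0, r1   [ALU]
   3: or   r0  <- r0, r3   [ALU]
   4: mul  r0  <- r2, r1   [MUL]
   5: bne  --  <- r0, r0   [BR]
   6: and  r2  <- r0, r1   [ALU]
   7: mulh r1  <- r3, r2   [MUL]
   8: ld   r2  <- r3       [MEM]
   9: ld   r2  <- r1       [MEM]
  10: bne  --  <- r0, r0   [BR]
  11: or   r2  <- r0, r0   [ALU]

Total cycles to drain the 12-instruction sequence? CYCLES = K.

  cy0 -> i0 (sll.ALU) RAW r1
  cy1 -> i1&i2 (mulh.MUL;xor.ALU) dual
  cy2 -> i3 (or.ALU) WAW r0
  cy3 -> i4 (mul.MUL) RAW r0
  cy4 -> i5&i6 (bne.BR;and.ALU) dual
  cy5 -> i7 (mulh.MUL) no-port MUL/MEM
  cy6 -> i8 (ld.MEM) no-port MEM/MEM
  cy7 -> i9&i10 (ld.MEM;bne.BR) dual
  cy8 -> i11 (or.ALU) tail

CYCLES = 9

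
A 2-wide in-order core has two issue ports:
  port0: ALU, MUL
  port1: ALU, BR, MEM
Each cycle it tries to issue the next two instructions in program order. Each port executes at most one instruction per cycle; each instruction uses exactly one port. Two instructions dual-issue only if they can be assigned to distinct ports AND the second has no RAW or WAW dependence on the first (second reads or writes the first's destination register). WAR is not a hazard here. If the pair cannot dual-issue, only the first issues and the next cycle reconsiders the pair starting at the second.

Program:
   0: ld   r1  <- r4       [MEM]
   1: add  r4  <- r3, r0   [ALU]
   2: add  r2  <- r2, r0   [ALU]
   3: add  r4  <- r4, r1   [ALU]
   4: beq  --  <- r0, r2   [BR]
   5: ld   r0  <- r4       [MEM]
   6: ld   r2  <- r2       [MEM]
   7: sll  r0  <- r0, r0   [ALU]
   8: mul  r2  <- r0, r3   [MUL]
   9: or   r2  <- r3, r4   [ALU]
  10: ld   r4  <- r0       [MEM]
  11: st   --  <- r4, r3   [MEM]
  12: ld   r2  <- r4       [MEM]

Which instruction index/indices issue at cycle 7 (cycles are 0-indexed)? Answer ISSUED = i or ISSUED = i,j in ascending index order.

ISSUED = 11

t=0 i0&i1:ld/add ; 2-wide
t=1 i2&i3:add/add ; 2-wide
t=2 i4:beq ; no-port BR/MEM
t=3 i5:ld ; no-port MEM/MEM
t=4 i6&i7:ld/sll ; 2-wide
t=5 i8:mul ; WAW r2
t=6 i9&i10:or/ld ; 2-wide
t=7 i11:st ; no-port MEM/MEM
t=8 i12:ld ; tail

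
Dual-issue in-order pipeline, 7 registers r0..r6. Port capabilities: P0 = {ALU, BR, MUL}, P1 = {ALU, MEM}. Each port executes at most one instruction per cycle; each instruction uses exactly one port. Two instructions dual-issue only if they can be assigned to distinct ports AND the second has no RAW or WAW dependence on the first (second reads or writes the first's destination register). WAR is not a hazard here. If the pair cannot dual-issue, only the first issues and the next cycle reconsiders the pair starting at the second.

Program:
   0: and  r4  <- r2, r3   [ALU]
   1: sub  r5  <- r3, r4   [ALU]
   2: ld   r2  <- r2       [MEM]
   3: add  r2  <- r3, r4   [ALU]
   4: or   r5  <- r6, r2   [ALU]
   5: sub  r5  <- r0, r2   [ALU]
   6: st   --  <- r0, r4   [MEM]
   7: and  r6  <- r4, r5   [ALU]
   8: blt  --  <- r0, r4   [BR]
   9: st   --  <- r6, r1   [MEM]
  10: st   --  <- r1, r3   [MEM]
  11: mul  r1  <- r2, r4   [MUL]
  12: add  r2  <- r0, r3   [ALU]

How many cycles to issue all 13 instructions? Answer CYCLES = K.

t=0 i0:and ; RAW r4
t=1 i1+i2:sub+ld ; pair
t=2 i3:add ; RAW r2
t=3 i4:or ; WAW r5
t=4 i5+i6:sub+st ; pair
t=5 i7+i8:and+blt ; pair
t=6 i9:st ; no-port MEM/MEM
t=7 i10+i11:st+mul ; pair
t=8 i12:add ; tail

CYCLES = 9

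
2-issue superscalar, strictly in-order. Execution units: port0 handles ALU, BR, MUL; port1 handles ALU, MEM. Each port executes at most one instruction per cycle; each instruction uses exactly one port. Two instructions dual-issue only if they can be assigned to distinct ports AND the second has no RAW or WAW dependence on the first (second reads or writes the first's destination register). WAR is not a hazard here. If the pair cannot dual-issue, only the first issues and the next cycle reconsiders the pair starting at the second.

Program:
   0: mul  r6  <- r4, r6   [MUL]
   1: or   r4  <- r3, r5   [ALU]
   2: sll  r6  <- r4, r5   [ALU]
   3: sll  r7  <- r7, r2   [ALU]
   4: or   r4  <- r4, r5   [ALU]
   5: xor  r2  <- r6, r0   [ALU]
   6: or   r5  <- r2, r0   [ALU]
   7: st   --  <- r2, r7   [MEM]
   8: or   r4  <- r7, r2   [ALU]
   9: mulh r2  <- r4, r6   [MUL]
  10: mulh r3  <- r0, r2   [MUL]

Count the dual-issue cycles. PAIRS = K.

t=0 i0/i1:mul.MUL or.ALU ; dual
t=1 i2/i3:sll.ALU sll.ALU ; dual
t=2 i4/i5:or.ALU xor.ALU ; dual
t=3 i6/i7:or.ALU st.MEM ; dual
t=4 i8:or.ALU ; RAW r4
t=5 i9:mulh.MUL ; no-port MUL/MUL
t=6 i10:mulh.MUL ; tail

PAIRS = 4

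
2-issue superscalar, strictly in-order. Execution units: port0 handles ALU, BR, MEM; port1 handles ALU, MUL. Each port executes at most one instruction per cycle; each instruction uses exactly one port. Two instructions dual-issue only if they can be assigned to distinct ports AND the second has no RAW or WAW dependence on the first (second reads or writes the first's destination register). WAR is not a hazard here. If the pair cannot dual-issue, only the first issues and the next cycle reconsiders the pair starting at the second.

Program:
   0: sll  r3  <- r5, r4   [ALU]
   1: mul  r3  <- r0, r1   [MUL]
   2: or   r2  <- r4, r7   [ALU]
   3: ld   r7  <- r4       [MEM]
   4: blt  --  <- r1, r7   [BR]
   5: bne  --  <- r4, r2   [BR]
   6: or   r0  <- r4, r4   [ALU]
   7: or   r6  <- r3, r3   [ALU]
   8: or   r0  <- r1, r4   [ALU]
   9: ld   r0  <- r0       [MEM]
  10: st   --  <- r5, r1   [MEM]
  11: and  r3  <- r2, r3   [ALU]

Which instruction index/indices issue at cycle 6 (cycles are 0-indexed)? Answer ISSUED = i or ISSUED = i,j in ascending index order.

ISSUED = 9

[0] i0  sll.ALU  -- WAW r3
[1] i1&i2  mul.MUL or.ALU  -- dual
[2] i3  ld.MEM  -- no-port MEM/BR
[3] i4  blt.BR  -- no-port BR/BR
[4] i5&i6  bne.BR or.ALU  -- dual
[5] i7&i8  or.ALU or.ALU  -- dual
[6] i9  ld.MEM  -- no-port MEM/MEM
[7] i10&i11  st.MEM and.ALU  -- dual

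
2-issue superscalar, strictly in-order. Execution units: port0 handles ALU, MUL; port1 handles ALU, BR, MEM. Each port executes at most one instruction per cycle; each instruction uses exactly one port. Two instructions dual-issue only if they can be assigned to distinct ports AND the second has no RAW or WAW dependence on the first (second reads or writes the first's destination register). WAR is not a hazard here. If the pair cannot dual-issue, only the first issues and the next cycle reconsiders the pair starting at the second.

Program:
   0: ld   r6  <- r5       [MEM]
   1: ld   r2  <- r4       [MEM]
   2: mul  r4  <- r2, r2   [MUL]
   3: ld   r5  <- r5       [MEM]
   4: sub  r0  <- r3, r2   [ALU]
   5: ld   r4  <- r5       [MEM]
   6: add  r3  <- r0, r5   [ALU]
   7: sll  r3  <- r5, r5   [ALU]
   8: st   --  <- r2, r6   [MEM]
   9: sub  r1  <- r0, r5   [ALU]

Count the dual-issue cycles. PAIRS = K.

PAIRS = 3

0. ld.MEM @i0  | no-port MEM/MEM
1. ld.MEM @i1  | RAW r2
2. mul.MUL/ld.MEM @i2+i3  | 2-wide
3. sub.ALU/ld.MEM @i4+i5  | 2-wide
4. add.ALU @i6  | WAW r3
5. sll.ALU/st.MEM @i7+i8  | 2-wide
6. sub.ALU @i9  | tail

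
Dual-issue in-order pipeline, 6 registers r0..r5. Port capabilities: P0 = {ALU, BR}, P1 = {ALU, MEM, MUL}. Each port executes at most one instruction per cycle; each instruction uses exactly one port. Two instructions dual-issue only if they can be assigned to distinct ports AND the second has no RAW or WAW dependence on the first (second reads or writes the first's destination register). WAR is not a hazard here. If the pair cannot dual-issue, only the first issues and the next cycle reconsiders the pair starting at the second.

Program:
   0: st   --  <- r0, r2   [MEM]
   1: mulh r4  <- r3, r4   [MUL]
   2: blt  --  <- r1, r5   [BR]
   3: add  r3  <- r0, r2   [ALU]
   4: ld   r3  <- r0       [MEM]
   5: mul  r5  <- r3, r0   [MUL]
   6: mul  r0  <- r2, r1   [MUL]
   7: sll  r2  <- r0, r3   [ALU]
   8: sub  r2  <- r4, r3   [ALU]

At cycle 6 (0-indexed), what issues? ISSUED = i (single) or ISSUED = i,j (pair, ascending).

  cy0 -> i0 (st) no-port MEM/MUL
  cy1 -> i1/i2 (mulh blt) 2-wide
  cy2 -> i3 (add) WAW r3
  cy3 -> i4 (ld) no-port MEM/MUL
  cy4 -> i5 (mul) no-port MUL/MUL
  cy5 -> i6 (mul) RAW r0
  cy6 -> i7 (sll) WAW r2
  cy7 -> i8 (sub) tail

ISSUED = 7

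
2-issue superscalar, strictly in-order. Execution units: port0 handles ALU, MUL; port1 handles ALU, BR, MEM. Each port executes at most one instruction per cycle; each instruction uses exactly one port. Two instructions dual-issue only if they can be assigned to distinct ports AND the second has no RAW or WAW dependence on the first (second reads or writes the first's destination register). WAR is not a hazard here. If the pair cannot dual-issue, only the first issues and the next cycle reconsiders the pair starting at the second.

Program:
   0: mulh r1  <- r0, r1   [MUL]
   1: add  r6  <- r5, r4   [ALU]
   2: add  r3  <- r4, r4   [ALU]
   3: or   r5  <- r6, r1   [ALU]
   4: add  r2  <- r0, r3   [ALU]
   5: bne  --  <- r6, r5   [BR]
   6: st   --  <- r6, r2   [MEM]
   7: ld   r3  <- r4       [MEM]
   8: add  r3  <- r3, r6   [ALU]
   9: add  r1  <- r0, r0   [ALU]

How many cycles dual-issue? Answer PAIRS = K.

PAIRS = 4

0. mulh;add @i0&i1  | 2-wide
1. add;or @i2&i3  | 2-wide
2. add;bne @i4&i5  | 2-wide
3. st @i6  | no-port MEM/MEM
4. ld @i7  | RAW+WAW r3
5. add;add @i8&i9  | 2-wide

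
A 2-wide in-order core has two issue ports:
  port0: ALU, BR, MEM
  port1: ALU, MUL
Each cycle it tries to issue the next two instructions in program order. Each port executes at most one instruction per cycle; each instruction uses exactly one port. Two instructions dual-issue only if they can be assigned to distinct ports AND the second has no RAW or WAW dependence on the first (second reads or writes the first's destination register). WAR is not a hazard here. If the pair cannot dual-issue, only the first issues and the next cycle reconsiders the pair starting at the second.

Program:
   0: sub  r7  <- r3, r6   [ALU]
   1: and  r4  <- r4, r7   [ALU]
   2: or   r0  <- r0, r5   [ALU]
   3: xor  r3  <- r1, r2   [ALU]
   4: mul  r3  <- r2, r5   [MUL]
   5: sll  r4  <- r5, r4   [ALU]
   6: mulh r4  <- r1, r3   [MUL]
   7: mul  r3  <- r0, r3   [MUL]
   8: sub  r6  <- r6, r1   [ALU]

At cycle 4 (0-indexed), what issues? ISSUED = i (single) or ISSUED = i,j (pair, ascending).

[0] i0  sub  -- RAW r7
[1] i1/i2  and+or  -- dual
[2] i3  xor  -- WAW r3
[3] i4/i5  mul+sll  -- dual
[4] i6  mulh  -- no-port MUL/MUL
[5] i7/i8  mul+sub  -- dual

ISSUED = 6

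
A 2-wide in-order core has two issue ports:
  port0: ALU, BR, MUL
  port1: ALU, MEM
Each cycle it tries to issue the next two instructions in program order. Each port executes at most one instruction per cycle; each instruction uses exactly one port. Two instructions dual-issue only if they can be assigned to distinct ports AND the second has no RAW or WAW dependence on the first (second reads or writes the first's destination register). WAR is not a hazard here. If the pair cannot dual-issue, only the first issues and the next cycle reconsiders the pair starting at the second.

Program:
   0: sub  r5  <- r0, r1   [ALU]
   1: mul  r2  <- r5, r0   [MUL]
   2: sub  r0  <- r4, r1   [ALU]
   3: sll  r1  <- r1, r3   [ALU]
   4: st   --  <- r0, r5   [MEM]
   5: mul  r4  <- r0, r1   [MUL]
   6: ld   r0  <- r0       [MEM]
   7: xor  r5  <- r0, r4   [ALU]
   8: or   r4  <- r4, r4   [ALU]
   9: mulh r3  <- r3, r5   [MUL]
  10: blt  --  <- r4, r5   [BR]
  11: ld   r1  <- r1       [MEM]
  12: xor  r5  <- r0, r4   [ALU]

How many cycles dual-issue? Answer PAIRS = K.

PAIRS = 5

c0: i0 sub  RAW r5
c1: i1,i2 mul;sub  dual
c2: i3,i4 sll;st  dual
c3: i5,i6 mul;ld  dual
c4: i7,i8 xor;or  dual
c5: i9 mulh  no-port MUL/BR
c6: i10,i11 blt;ld  dual
c7: i12 xor  tail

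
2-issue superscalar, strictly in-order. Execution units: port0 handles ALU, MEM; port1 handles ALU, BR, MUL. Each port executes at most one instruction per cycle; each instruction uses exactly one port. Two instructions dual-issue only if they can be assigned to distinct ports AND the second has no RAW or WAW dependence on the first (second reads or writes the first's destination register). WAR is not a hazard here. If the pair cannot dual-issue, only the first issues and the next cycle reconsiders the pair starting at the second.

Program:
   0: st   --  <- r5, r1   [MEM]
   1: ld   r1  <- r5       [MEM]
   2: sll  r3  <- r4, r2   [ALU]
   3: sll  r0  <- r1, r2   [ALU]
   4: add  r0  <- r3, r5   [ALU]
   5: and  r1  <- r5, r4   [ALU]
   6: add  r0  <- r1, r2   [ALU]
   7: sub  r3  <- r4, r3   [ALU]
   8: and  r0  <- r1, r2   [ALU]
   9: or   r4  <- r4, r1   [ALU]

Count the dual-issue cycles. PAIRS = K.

0. st @i0  | no-port MEM/MEM
1. ld sll @i1,i2  | dual
2. sll @i3  | WAW r0
3. add and @i4,i5  | dual
4. add sub @i6,i7  | dual
5. and or @i8,i9  | dual

PAIRS = 4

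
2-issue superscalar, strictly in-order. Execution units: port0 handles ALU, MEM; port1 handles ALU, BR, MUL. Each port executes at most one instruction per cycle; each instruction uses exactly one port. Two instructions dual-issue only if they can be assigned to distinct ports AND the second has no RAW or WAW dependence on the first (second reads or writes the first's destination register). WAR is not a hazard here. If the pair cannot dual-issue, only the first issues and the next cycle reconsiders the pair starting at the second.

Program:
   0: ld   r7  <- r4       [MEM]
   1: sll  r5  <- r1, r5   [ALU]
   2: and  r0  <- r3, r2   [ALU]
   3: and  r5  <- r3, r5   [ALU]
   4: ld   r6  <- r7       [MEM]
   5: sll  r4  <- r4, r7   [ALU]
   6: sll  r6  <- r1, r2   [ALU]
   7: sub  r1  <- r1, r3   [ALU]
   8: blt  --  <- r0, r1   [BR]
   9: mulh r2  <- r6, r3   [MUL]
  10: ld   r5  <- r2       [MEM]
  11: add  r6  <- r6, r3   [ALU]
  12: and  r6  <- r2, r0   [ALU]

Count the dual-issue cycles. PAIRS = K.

t=0 i0+i1:ld.MEM;sll.ALU ; pair
t=1 i2+i3:and.ALU;and.ALU ; pair
t=2 i4+i5:ld.MEM;sll.ALU ; pair
t=3 i6+i7:sll.ALU;sub.ALU ; pair
t=4 i8:blt.BR ; no-port BR/MUL
t=5 i9:mulh.MUL ; RAW r2
t=6 i10+i11:ld.MEM;add.ALU ; pair
t=7 i12:and.ALU ; tail

PAIRS = 5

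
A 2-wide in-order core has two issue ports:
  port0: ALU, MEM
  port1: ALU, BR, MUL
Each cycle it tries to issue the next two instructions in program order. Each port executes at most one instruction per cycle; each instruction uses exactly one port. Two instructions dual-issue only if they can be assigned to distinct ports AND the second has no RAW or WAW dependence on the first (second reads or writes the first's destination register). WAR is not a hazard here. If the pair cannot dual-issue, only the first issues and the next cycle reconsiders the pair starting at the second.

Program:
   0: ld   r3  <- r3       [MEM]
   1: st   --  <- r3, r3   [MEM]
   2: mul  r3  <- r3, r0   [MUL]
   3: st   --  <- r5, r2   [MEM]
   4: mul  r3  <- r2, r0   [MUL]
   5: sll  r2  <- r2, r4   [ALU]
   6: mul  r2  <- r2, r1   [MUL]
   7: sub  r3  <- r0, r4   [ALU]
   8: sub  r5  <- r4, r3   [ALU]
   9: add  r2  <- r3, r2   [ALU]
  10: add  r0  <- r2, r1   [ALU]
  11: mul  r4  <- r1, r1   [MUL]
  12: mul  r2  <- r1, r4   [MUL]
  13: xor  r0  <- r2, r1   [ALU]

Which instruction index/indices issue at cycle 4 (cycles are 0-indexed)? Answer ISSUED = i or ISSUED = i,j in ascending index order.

#0 head=0: ld.MEM i0 no-port MEM/MEM
#1 head=1: st.MEM mul.MUL i1,i2 dual
#2 head=3: st.MEM mul.MUL i3,i4 dual
#3 head=5: sll.ALU i5 RAW+WAW r2
#4 head=6: mul.MUL sub.ALU i6,i7 dual
#5 head=8: sub.ALU add.ALU i8,i9 dual
#6 head=10: add.ALU mul.MUL i10,i11 dual
#7 head=12: mul.MUL i12 RAW r2
#8 head=13: xor.ALU i13 tail

ISSUED = 6,7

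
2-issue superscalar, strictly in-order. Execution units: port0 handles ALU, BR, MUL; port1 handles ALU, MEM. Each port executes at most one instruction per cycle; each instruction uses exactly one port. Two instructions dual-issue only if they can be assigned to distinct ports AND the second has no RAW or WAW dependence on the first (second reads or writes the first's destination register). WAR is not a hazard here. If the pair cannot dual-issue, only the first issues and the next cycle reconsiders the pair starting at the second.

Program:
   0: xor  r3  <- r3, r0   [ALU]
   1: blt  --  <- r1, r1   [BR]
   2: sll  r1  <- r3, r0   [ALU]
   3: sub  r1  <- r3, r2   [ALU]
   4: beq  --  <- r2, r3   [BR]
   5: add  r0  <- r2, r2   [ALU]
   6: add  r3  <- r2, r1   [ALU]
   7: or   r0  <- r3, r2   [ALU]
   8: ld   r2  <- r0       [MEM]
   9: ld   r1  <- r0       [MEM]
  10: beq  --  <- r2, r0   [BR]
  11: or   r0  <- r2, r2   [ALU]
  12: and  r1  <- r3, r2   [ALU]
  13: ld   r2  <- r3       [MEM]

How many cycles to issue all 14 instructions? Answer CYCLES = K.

CYCLES = 9

  cy0 -> i0,i1 (xor.ALU/blt.BR) 2-wide
  cy1 -> i2 (sll.ALU) WAW r1
  cy2 -> i3,i4 (sub.ALU/beq.BR) 2-wide
  cy3 -> i5,i6 (add.ALU/add.ALU) 2-wide
  cy4 -> i7 (or.ALU) RAW r0
  cy5 -> i8 (ld.MEM) no-port MEM/MEM
  cy6 -> i9,i10 (ld.MEM/beq.BR) 2-wide
  cy7 -> i11,i12 (or.ALU/and.ALU) 2-wide
  cy8 -> i13 (ld.MEM) tail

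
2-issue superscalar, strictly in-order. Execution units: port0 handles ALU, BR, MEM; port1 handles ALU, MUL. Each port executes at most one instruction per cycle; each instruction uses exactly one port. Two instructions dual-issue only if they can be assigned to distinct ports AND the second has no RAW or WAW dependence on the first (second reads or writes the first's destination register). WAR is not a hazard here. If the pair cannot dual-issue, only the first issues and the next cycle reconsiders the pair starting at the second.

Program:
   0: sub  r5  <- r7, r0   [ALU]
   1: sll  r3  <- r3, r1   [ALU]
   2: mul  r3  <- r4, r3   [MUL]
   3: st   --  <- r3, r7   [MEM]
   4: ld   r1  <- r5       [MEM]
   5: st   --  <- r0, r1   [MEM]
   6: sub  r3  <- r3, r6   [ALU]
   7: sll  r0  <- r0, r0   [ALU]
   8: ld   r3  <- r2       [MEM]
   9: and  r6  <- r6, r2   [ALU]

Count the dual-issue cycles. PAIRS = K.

PAIRS = 3

t=0 i0,i1:sub sll ; 2-wide
t=1 i2:mul ; RAW r3
t=2 i3:st ; no-port MEM/MEM
t=3 i4:ld ; no-port MEM/MEM
t=4 i5,i6:st sub ; 2-wide
t=5 i7,i8:sll ld ; 2-wide
t=6 i9:and ; tail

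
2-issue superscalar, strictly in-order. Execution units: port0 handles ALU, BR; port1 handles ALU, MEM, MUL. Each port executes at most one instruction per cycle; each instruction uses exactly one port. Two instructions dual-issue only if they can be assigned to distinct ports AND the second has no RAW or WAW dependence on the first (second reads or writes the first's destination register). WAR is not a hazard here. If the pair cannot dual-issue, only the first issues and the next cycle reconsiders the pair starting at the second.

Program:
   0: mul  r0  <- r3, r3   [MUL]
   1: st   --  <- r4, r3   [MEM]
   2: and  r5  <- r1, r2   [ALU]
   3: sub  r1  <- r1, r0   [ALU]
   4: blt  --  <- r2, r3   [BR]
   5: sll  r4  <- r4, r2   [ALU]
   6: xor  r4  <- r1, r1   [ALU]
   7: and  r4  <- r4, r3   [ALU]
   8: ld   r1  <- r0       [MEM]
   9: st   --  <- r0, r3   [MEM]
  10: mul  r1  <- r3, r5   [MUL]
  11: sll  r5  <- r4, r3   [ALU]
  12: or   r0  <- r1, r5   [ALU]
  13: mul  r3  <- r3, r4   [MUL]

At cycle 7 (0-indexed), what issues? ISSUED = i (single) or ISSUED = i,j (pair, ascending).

ISSUED = 10,11

[0] i0  mul.MUL  -- no-port MUL/MEM
[1] i1&i2  st.MEM and.ALU  -- 2-wide
[2] i3&i4  sub.ALU blt.BR  -- 2-wide
[3] i5  sll.ALU  -- WAW r4
[4] i6  xor.ALU  -- RAW+WAW r4
[5] i7&i8  and.ALU ld.MEM  -- 2-wide
[6] i9  st.MEM  -- no-port MEM/MUL
[7] i10&i11  mul.MUL sll.ALU  -- 2-wide
[8] i12&i13  or.ALU mul.MUL  -- 2-wide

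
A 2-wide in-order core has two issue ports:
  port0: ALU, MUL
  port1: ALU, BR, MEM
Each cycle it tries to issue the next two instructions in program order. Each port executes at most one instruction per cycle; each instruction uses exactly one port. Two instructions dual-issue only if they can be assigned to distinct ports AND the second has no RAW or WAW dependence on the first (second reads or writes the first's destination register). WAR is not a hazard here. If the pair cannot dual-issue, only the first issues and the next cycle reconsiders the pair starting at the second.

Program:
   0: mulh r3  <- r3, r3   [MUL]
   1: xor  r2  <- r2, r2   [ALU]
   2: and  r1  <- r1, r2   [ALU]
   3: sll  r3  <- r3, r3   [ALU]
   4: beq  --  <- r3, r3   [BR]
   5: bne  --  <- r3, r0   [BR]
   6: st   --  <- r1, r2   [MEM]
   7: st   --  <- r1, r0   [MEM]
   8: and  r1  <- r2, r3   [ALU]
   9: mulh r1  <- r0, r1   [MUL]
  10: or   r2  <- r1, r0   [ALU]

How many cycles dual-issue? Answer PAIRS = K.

t=0 i0&i1:mulh.MUL+xor.ALU ; dual
t=1 i2&i3:and.ALU+sll.ALU ; dual
t=2 i4:beq.BR ; no-port BR/BR
t=3 i5:bne.BR ; no-port BR/MEM
t=4 i6:st.MEM ; no-port MEM/MEM
t=5 i7&i8:st.MEM+and.ALU ; dual
t=6 i9:mulh.MUL ; RAW r1
t=7 i10:or.ALU ; tail

PAIRS = 3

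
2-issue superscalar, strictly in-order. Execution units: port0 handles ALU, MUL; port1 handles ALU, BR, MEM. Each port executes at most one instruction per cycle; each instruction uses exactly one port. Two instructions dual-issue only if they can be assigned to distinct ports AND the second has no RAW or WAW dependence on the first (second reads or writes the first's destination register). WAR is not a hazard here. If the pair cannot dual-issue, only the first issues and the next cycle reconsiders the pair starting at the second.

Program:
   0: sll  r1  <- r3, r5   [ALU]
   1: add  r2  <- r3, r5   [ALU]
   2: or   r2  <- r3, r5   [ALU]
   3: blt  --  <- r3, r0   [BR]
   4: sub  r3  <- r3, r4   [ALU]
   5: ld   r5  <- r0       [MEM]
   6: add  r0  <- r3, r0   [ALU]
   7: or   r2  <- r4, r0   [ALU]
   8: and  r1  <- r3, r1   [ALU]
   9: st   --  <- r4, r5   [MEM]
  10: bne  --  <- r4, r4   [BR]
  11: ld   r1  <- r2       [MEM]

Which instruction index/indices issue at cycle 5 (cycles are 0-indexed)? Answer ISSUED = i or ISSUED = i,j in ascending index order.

  cy0 -> i0/i1 (sll;add) dual
  cy1 -> i2/i3 (or;blt) dual
  cy2 -> i4/i5 (sub;ld) dual
  cy3 -> i6 (add) RAW r0
  cy4 -> i7/i8 (or;and) dual
  cy5 -> i9 (st) no-port MEM/BR
  cy6 -> i10 (bne) no-port BR/MEM
  cy7 -> i11 (ld) tail

ISSUED = 9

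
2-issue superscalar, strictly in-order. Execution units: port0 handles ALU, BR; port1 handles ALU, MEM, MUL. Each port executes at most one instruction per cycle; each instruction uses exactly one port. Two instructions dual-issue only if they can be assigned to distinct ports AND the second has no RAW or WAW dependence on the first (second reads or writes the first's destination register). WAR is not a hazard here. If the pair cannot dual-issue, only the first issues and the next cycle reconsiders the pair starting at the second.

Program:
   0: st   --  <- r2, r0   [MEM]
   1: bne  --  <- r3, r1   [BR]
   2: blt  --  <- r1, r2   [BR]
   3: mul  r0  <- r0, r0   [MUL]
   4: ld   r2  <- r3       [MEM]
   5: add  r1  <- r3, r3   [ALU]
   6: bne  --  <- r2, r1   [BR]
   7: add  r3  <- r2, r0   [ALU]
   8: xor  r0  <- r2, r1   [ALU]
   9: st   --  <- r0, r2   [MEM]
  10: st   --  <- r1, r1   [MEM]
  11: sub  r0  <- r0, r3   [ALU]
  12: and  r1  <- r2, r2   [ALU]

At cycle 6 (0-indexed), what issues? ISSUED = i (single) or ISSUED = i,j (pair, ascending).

ISSUED = 10,11

0. st.MEM;bne.BR @i0/i1  | pair
1. blt.BR;mul.MUL @i2/i3  | pair
2. ld.MEM;add.ALU @i4/i5  | pair
3. bne.BR;add.ALU @i6/i7  | pair
4. xor.ALU @i8  | RAW r0
5. st.MEM @i9  | no-port MEM/MEM
6. st.MEM;sub.ALU @i10/i11  | pair
7. and.ALU @i12  | tail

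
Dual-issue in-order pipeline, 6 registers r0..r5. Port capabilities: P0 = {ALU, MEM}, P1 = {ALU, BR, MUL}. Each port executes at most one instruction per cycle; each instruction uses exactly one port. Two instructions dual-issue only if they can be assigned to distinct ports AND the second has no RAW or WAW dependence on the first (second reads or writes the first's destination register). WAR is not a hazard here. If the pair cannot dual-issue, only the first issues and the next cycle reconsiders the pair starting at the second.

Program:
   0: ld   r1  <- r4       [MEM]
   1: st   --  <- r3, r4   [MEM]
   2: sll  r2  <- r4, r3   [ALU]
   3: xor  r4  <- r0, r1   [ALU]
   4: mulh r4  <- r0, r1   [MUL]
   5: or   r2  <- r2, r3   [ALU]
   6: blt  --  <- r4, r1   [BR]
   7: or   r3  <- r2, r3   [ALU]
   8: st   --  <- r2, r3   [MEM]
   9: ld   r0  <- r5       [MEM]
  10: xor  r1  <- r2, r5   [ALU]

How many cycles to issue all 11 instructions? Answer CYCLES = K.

CYCLES = 7

  cy0 -> i0 (ld) no-port MEM/MEM
  cy1 -> i1/i2 (st;sll) pair
  cy2 -> i3 (xor) WAW r4
  cy3 -> i4/i5 (mulh;or) pair
  cy4 -> i6/i7 (blt;or) pair
  cy5 -> i8 (st) no-port MEM/MEM
  cy6 -> i9/i10 (ld;xor) pair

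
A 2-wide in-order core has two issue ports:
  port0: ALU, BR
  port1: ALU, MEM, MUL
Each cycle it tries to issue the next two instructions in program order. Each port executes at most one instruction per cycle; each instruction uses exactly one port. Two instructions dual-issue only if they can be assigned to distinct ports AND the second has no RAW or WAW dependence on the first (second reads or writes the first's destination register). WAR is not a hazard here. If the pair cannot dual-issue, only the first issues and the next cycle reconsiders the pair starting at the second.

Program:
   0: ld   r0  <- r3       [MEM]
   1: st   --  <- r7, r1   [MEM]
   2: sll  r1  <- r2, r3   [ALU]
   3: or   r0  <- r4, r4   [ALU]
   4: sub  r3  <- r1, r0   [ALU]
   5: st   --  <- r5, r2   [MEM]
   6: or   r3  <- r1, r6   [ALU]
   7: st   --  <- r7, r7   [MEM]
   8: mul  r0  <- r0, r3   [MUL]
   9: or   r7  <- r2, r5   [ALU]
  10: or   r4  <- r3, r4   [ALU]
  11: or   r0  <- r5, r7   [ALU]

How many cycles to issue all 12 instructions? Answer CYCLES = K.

  cy0 -> i0 (ld.MEM) no-port MEM/MEM
  cy1 -> i1/i2 (st.MEM sll.ALU) dual
  cy2 -> i3 (or.ALU) RAW r0
  cy3 -> i4/i5 (sub.ALU st.MEM) dual
  cy4 -> i6/i7 (or.ALU st.MEM) dual
  cy5 -> i8/i9 (mul.MUL or.ALU) dual
  cy6 -> i10/i11 (or.ALU or.ALU) dual

CYCLES = 7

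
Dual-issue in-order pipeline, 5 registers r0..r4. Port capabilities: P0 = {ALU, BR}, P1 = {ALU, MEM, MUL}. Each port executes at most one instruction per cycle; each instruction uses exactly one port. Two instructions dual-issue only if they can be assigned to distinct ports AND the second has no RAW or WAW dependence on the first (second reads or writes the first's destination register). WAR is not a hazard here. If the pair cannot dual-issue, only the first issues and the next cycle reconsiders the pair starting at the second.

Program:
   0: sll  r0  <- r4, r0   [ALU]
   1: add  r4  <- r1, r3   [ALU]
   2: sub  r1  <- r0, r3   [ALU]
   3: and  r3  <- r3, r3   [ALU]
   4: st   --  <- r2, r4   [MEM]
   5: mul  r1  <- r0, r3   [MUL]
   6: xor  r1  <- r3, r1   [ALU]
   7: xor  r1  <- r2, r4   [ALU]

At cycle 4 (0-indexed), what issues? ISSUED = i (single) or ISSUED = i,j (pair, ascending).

  cy0 -> i0+i1 (sll;add) dual
  cy1 -> i2+i3 (sub;and) dual
  cy2 -> i4 (st) no-port MEM/MUL
  cy3 -> i5 (mul) RAW+WAW r1
  cy4 -> i6 (xor) WAW r1
  cy5 -> i7 (xor) tail

ISSUED = 6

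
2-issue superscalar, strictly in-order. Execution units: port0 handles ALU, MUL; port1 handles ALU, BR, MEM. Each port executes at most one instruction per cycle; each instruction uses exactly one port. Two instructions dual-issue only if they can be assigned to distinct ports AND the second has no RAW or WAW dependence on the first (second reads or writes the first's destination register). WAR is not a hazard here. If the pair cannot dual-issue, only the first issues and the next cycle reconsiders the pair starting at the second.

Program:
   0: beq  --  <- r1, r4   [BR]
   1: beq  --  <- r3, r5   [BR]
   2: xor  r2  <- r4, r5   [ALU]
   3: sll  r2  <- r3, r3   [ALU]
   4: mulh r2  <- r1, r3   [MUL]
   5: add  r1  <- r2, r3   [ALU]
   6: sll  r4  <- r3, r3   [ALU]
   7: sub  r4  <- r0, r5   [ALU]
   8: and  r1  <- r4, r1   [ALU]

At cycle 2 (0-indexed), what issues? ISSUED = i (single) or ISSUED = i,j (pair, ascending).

t=0 i0:beq.BR ; no-port BR/BR
t=1 i1/i2:beq.BR/xor.ALU ; 2-wide
t=2 i3:sll.ALU ; WAW r2
t=3 i4:mulh.MUL ; RAW r2
t=4 i5/i6:add.ALU/sll.ALU ; 2-wide
t=5 i7:sub.ALU ; RAW r4
t=6 i8:and.ALU ; tail

ISSUED = 3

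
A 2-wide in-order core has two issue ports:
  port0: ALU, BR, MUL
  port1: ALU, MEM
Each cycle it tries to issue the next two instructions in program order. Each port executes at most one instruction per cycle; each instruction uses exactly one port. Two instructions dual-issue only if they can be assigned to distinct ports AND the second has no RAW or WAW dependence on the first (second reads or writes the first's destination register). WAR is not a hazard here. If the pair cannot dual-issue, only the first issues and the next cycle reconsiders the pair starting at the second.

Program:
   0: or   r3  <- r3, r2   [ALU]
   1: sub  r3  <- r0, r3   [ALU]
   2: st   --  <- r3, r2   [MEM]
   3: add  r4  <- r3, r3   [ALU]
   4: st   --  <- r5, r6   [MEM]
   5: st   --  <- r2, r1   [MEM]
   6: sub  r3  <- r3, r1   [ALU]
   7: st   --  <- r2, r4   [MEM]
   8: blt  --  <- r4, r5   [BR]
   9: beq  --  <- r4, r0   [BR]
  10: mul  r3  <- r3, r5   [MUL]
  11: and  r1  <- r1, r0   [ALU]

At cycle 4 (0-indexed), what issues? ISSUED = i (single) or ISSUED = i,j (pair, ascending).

ISSUED = 5,6

[0] i0  or.ALU  -- RAW+WAW r3
[1] i1  sub.ALU  -- RAW r3
[2] i2,i3  st.MEM add.ALU  -- dual
[3] i4  st.MEM  -- no-port MEM/MEM
[4] i5,i6  st.MEM sub.ALU  -- dual
[5] i7,i8  st.MEM blt.BR  -- dual
[6] i9  beq.BR  -- no-port BR/MUL
[7] i10,i11  mul.MUL and.ALU  -- dual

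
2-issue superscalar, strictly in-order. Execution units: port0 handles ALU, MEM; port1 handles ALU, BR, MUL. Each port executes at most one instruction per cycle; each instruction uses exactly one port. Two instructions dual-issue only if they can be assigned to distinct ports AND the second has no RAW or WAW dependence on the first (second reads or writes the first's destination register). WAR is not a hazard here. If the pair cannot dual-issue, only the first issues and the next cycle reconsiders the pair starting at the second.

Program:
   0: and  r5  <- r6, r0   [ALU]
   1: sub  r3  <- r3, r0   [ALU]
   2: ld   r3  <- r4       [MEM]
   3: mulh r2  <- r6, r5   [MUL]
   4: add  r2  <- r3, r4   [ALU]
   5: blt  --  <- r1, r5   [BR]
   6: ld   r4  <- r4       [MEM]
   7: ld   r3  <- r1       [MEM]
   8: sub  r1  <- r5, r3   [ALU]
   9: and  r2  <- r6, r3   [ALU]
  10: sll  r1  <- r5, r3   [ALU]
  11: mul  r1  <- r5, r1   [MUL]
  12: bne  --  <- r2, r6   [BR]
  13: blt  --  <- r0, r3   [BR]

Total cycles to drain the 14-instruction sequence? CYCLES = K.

c0: i0/i1 and.ALU;sub.ALU  pair
c1: i2/i3 ld.MEM;mulh.MUL  pair
c2: i4/i5 add.ALU;blt.BR  pair
c3: i6 ld.MEM  no-port MEM/MEM
c4: i7 ld.MEM  RAW r3
c5: i8/i9 sub.ALU;and.ALU  pair
c6: i10 sll.ALU  RAW+WAW r1
c7: i11 mul.MUL  no-port MUL/BR
c8: i12 bne.BR  no-port BR/BR
c9: i13 blt.BR  tail

CYCLES = 10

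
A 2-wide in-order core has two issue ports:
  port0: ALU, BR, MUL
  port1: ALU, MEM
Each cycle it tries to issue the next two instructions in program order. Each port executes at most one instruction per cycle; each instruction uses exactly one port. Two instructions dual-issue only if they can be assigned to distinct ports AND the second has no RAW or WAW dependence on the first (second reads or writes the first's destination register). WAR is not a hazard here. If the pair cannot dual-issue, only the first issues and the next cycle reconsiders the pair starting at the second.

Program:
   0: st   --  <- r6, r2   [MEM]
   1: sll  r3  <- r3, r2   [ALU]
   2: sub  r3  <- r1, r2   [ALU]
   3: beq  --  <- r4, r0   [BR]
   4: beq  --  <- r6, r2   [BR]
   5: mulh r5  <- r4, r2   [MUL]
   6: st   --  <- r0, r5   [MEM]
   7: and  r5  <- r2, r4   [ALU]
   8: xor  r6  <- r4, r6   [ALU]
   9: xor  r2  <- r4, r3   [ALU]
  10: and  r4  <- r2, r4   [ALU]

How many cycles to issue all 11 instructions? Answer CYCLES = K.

CYCLES = 7

#0 head=0: st/sll i0,i1 dual
#1 head=2: sub/beq i2,i3 dual
#2 head=4: beq i4 no-port BR/MUL
#3 head=5: mulh i5 RAW r5
#4 head=6: st/and i6,i7 dual
#5 head=8: xor/xor i8,i9 dual
#6 head=10: and i10 tail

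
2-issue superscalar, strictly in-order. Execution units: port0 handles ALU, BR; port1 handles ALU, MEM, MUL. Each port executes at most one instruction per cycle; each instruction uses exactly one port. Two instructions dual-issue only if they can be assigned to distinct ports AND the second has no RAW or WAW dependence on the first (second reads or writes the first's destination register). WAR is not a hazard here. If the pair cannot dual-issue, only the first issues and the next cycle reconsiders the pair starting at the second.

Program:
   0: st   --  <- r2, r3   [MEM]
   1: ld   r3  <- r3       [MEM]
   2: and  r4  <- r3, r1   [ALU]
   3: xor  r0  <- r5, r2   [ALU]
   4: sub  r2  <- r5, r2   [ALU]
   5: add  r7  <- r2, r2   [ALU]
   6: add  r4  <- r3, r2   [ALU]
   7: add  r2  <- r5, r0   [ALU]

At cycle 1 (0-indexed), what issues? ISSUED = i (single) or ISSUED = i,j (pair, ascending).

ISSUED = 1

0. st.MEM @i0  | no-port MEM/MEM
1. ld.MEM @i1  | RAW r3
2. and.ALU xor.ALU @i2+i3  | 2-wide
3. sub.ALU @i4  | RAW r2
4. add.ALU add.ALU @i5+i6  | 2-wide
5. add.ALU @i7  | tail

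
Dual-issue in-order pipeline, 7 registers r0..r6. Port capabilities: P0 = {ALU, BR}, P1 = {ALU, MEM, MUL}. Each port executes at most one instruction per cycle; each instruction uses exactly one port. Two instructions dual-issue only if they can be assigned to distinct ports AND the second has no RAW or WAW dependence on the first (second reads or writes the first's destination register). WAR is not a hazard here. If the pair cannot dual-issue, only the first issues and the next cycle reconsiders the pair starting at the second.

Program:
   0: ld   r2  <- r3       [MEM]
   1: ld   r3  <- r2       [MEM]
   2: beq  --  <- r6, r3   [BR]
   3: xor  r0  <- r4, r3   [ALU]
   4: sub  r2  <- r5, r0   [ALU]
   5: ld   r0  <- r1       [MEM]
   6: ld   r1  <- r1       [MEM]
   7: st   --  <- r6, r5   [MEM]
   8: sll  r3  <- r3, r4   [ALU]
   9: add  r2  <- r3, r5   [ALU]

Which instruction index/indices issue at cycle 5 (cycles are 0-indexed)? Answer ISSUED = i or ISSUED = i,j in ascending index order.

t=0 i0:ld.MEM ; no-port MEM/MEM
t=1 i1:ld.MEM ; RAW r3
t=2 i2/i3:beq.BR xor.ALU ; 2-wide
t=3 i4/i5:sub.ALU ld.MEM ; 2-wide
t=4 i6:ld.MEM ; no-port MEM/MEM
t=5 i7/i8:st.MEM sll.ALU ; 2-wide
t=6 i9:add.ALU ; tail

ISSUED = 7,8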